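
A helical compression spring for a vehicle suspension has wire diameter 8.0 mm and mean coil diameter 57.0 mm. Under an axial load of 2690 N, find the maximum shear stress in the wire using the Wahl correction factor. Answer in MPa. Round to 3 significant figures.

Spring index C = D/d = 57.0/8.0 = 7.1250
K_W = (4C−1)/(4C−4) + 0.615/C = 27.500/24.500 + 0.0863 = 1.2088
τ₀ = 8FD/(πd³) = 8·2690·57.0/(π·8.0³) = 1.22664e+06/1608.5 = 762.6 MPa
τ_max = K·τ₀ = 1.2088 × 762.6 = 921.81 MPa

922 MPa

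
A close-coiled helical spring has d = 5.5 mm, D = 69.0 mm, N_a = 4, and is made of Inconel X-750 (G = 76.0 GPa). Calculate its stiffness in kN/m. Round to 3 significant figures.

k = Gd⁴/(8D³N_a) = (76.0×10³ × 5.5⁴) / (8 × 69.0³ × 4)
  = 6.95448e+07 / 1.05123e+07 = 6.6156 N/mm

6.62 kN/m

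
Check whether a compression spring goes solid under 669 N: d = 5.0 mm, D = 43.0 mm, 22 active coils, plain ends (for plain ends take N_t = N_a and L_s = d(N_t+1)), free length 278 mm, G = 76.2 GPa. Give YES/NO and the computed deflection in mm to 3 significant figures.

YES, δ = 197 mm

k = Gd⁴/(8D³N_a) = (76.2×10³)(5.0⁴)/(8·43.0³·22) = 3.4034 N/mm
N_t = 22; L_s = 5.0·23 = 115 mm; δ_solid = L₀ − L_s = 278 − 115 = 163 mm
δ = F/k = 669/3.4034 = 196.57 mm
δ ≥ δ_solid → spring goes solid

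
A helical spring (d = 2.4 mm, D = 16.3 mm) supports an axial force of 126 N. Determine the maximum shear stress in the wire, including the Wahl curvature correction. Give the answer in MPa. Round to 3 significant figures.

Spring index C = D/d = 16.3/2.4 = 6.7917
K_W = (4C−1)/(4C−4) + 0.615/C = 26.167/23.167 + 0.0906 = 1.2200
τ₀ = 8FD/(πd³) = 8·126·16.3/(π·2.4³) = 16430.4/43.429 = 378.32 MPa
τ_max = K·τ₀ = 1.2200 × 378.32 = 461.57 MPa

462 MPa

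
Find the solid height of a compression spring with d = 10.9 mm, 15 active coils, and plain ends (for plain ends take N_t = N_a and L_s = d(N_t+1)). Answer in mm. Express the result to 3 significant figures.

plain ends: N_t = N_a = 15
L_s = d·(N_t+1) = 10.9 × 16 = 174.4 mm

174 mm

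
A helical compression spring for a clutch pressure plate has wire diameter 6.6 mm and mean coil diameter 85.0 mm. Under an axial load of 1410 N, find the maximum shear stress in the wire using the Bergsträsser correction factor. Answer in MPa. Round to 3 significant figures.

1170 MPa

Spring index C = D/d = 85.0/6.6 = 12.8788
K_B = (4C+2)/(4C−3) = 53.515/48.515 = 1.1031
τ₀ = 8FD/(πd³) = 8·1410·85.0/(π·6.6³) = 958800/903.2 = 1061.6 MPa
τ_max = K·τ₀ = 1.1031 × 1061.6 = 1171 MPa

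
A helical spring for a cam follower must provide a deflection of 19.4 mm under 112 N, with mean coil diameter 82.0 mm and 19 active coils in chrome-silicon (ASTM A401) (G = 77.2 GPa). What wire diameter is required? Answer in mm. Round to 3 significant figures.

Required rate k = F/δ = 112/19.4 = 5.7732 N/mm
d = (8D³N_a·k / G)^(1/4) = (8·82.0³·19·5.7732 / (77.2×10³))^0.25
  = (6267.4)^0.25 = 8.8976 mm

8.90 mm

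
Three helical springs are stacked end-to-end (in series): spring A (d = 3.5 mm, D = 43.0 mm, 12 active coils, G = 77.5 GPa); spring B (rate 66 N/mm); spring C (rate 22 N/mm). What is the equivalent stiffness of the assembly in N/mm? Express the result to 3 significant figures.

1.39 N/mm

k_A = Gd⁴/(8D³N_a) = (77.5×10³)(3.5⁴)/(8·43.0³·12) = 1.5237 N/mm
Series: 1/k_eq = 1/1.5237 + 1/66 + 1/22 = 0.71691; k_eq = 1.3949 N/mm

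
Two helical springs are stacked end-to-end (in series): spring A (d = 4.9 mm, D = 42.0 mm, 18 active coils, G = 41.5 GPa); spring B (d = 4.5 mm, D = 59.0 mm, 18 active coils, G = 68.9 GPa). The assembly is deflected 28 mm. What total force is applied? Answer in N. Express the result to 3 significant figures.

18.8 N

k_A = Gd⁴/(8D³N_a) = (41.5×10³)(4.9⁴)/(8·42.0³·18) = 2.2424 N/mm
k_B = Gd⁴/(8D³N_a) = (68.9×10³)(4.5⁴)/(8·59.0³·18) = 0.95532 N/mm
Series: 1/k_eq = 1/2.2424 + 1/0.95532 = 1.4927; k_eq = 0.66992 N/mm
F = k_eq·δ = 0.66992·28 = 18.758 N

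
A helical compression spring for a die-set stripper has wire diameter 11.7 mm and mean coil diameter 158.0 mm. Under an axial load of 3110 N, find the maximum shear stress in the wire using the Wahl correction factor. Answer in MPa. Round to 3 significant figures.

Spring index C = D/d = 158.0/11.7 = 13.5043
K_W = (4C−1)/(4C−4) + 0.615/C = 53.017/50.017 + 0.0455 = 1.1055
τ₀ = 8FD/(πd³) = 8·3110·158.0/(π·11.7³) = 3.93104e+06/5031.6 = 781.27 MPa
τ_max = K·τ₀ = 1.1055 × 781.27 = 863.71 MPa

864 MPa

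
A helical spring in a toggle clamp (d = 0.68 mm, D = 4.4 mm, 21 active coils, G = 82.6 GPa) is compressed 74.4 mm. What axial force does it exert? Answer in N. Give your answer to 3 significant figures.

91.8 N

k = Gd⁴/(8D³N_a) = (82.6×10³)(0.68⁴)/(8·4.4³·21) = 1.2341 N/mm
F = k·δ = 1.2341 × 74.4 = 91.817 N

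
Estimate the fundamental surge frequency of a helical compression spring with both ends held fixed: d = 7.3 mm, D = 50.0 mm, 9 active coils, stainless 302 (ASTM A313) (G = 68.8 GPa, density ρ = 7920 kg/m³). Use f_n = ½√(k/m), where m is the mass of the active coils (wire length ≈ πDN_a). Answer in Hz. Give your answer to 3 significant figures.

k = Gd⁴/(8D³N_a) = (68.8×10³)(7.3⁴)/(8·50.0³·9) = 21.709 N/mm = 21709 N/m
Wire length L = πDN_a = π·50.0·9 = 1413.7 mm
m = ρ·(πd²/4)·L = 7920 × 41.854×10⁻⁶ m² × 1.4137 m = 0.46862 kg
f_n = ½√(k/m) = 0.5·√(21709/0.46862) = 0.5·√(46325) = 107.62 Hz

108 Hz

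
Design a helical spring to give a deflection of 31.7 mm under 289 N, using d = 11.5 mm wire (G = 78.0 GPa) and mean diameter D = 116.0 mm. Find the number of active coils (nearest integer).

Required rate k = F/δ = 289/31.7 = 9.1167 N/mm
N_a = Gd⁴/(8D³k) = (78.0×10³ × 11.5⁴)/(8 × 116.0³ × 9.1167)
    = 1.36422e+09 / 1.13842e+08 = 11.98 → 12 coils

12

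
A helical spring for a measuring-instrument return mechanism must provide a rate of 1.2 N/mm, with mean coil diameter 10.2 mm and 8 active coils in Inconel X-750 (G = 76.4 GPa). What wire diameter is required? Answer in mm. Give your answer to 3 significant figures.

1.02 mm

d = (8D³N_a·k / G)^(1/4) = (8·10.2³·8·1.2 / (76.4×10³))^0.25
  = (1.0668)^0.25 = 1.0163 mm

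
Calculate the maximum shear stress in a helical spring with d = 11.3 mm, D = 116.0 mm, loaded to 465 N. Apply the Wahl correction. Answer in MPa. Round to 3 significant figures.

Spring index C = D/d = 116.0/11.3 = 10.2655
K_W = (4C−1)/(4C−4) + 0.615/C = 40.062/37.062 + 0.0599 = 1.1409
τ₀ = 8FD/(πd³) = 8·465·116.0/(π·11.3³) = 431520/4533 = 95.195 MPa
τ_max = K·τ₀ = 1.1409 × 95.195 = 108.6 MPa

109 MPa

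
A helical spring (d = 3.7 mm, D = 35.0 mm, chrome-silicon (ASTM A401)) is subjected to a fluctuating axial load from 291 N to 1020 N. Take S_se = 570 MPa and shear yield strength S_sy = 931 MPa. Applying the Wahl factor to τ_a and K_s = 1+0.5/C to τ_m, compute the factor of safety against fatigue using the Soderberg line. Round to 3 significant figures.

0.384

C = D/d = 35.0/3.7 = 9.4595; K_W = (4C−1)/(4C−4)+0.615/C = 1.1537; K_s = 1+0.5/C = 1.0529
F_a = (F_max−F_min)/2 = 364.5 N; F_m = (F_max+F_min)/2 = 655.5 N
τ_a = K_W·8F_aD/(πd³) = 1.1537 × 641.36 = 739.92 MPa
τ_m = K_s·8F_mD/(πd³) = 1.0529 × 1153.4 = 1214.4 MPa
Soderberg: 1/n_f = τ_a/S_se + τ_m/S_sy = 739.92/570 + 1214.4/931 = 1.29810 + 1.30435 = 2.6025
n_f = 1/2.6025 = 0.3843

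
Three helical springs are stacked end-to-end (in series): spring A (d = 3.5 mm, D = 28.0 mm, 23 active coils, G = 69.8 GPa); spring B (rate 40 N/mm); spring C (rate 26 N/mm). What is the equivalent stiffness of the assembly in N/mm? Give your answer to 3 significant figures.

2.23 N/mm

k_A = Gd⁴/(8D³N_a) = (69.8×10³)(3.5⁴)/(8·28.0³·23) = 2.5932 N/mm
Series: 1/k_eq = 1/2.5932 + 1/40 + 1/26 = 0.44909; k_eq = 2.2267 N/mm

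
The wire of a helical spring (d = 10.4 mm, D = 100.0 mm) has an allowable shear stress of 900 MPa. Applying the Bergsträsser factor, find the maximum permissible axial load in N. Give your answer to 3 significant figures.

C = D/d = 100.0/10.4 = 9.6154
K_B = (4C+2)/(4C−3) = 40.462/35.462 = 1.1410
τ_max = K·8FD/(πd³) → F_max = τ_allow·πd³/(8DK)
F_max = 900·π·10.4³/(8·100.0·1.1410) = 3.1805e+06/912.8 = 3484.3 N

3480 N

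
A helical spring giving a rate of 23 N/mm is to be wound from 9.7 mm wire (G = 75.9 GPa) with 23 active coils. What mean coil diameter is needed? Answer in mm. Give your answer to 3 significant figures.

54.1 mm

D = (Gd⁴/(8N_a·k))^(1/3) = (75.9×10³·9.7⁴/(8·23·23))^(1/3)
  = (158775)^(1/3) = 54.1495 mm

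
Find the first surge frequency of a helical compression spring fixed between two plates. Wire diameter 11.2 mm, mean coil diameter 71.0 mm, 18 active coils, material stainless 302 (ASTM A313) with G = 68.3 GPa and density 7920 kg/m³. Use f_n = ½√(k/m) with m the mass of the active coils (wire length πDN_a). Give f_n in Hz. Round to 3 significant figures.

40.8 Hz

k = Gd⁴/(8D³N_a) = (68.3×10³)(11.2⁴)/(8·71.0³·18) = 20.852 N/mm = 20852 N/m
Wire length L = πDN_a = π·71.0·18 = 4015 mm
m = ρ·(πd²/4)·L = 7920 × 98.52×10⁻⁶ m² × 4.015 m = 3.1328 kg
f_n = ½√(k/m) = 0.5·√(20852/3.1328) = 0.5·√(6656.2) = 40.793 Hz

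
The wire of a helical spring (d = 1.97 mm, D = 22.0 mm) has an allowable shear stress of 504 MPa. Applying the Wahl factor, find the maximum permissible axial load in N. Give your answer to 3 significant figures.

C = D/d = 22.0/1.97 = 11.1675
K_W = (4C−1)/(4C−4) + 0.615/C = 43.670/40.670 + 0.0551 = 1.1288
τ_max = K·8FD/(πd³) → F_max = τ_allow·πd³/(8DK)
F_max = 504·π·1.97³/(8·22.0·1.1288) = 12105/198.67 = 60.931 N

60.9 N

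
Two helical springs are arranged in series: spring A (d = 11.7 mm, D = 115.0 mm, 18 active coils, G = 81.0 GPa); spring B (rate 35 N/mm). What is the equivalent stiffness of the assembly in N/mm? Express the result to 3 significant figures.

k_A = Gd⁴/(8D³N_a) = (81.0×10³)(11.7⁴)/(8·115.0³·18) = 6.9306 N/mm
Series: 1/k_eq = 1/6.9306 + 1/35 = 0.17286; k_eq = 5.7851 N/mm

5.79 N/mm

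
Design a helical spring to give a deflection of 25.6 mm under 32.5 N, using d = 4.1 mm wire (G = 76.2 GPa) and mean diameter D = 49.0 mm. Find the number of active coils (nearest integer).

Required rate k = F/δ = 32.5/25.6 = 1.2695 N/mm
N_a = Gd⁴/(8D³k) = (76.2×10³ × 4.1⁴)/(8 × 49.0³ × 1.2695)
    = 2.15323e+07 / 1.19487e+06 = 18.02 → 18 coils

18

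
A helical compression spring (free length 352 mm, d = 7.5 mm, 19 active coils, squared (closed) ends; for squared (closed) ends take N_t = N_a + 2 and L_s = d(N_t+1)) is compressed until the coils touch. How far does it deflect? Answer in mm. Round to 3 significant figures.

N_t = 21; L_s = 7.5·22 = 165 mm
δ_solid = L₀ − L_s = 352 − 165 = 187 mm

187 mm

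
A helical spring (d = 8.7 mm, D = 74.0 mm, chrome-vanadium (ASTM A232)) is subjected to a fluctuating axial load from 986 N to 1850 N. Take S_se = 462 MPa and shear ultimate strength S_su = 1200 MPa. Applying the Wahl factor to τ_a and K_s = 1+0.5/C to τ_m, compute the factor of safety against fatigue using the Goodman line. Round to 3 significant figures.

1.49

C = D/d = 74.0/8.7 = 8.5057; K_W = (4C−1)/(4C−4)+0.615/C = 1.1722; K_s = 1+0.5/C = 1.0588
F_a = (F_max−F_min)/2 = 432 N; F_m = (F_max+F_min)/2 = 1418 N
τ_a = K_W·8F_aD/(πd³) = 1.1722 × 123.62 = 144.91 MPa
τ_m = K_s·8F_mD/(πd³) = 1.0588 × 405.78 = 429.63 MPa
Goodman: 1/n_f = τ_a/S_se + τ_m/S_su = 144.91/462 + 429.63/1200 = 0.31367 + 0.35803 = 0.67169
n_f = 1/0.67169 = 1.489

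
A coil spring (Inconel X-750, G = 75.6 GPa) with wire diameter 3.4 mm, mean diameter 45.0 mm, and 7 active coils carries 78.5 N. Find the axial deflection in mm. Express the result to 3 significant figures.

39.7 mm

k = Gd⁴/(8D³N_a) = (75.6×10³)(3.4⁴)/(8·45.0³·7) = 1.9798 N/mm
δ = F/k = 78.5 / 1.9798 = 39.651 mm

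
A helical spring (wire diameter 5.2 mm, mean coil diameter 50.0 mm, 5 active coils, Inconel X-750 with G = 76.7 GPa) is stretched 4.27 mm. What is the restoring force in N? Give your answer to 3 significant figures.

47.9 N

k = Gd⁴/(8D³N_a) = (76.7×10³)(5.2⁴)/(8·50.0³·5) = 11.216 N/mm
F = k·δ = 11.216 × 4.27 = 47.892 N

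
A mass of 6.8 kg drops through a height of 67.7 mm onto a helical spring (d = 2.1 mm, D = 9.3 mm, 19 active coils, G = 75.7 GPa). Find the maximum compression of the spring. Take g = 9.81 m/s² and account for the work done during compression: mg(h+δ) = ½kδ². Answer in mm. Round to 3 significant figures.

33.5 mm

k = Gd⁴/(8D³N_a) = (75.7×10³)(2.1⁴)/(8·9.3³·19) = 12.042 N/mm
W = mg = 6.8 × 9.81 = 66.708 N
½kδ² − Wδ − Wh = 0 → δ = (W + √(W² + 2kWh))/k
δ = (66.708 + √(4450 + 108762))/12.042 = (66.708 + 336.47)/12.042 = 33.482 mm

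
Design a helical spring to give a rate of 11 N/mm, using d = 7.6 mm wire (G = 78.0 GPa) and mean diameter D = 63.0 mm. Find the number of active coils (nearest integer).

12

N_a = Gd⁴/(8D³k) = (78.0×10³ × 7.6⁴)/(8 × 63.0³ × 11)
    = 2.60225e+08 / 2.20041e+07 = 11.83 → 12 coils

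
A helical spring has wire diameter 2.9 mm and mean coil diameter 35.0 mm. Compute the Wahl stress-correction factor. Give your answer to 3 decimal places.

1.119

C = D/d = 35.0/2.9 = 12.0690
K_W = (4C−1)/(4C−4) + 0.615/C = 47.276/44.276 + 0.0510 = 1.1187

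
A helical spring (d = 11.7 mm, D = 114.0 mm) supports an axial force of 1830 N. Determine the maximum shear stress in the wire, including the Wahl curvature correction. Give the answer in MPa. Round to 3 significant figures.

Spring index C = D/d = 114.0/11.7 = 9.7436
K_W = (4C−1)/(4C−4) + 0.615/C = 37.974/34.974 + 0.0631 = 1.1489
τ₀ = 8FD/(πd³) = 8·1830·114.0/(π·11.7³) = 1.66896e+06/5031.6 = 331.69 MPa
τ_max = K·τ₀ = 1.1489 × 331.69 = 381.08 MPa

381 MPa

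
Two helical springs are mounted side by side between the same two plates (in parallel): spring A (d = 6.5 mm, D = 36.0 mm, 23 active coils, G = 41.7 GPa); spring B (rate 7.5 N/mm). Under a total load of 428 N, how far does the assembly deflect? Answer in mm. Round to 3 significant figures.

k_A = Gd⁴/(8D³N_a) = (41.7×10³)(6.5⁴)/(8·36.0³·23) = 8.6709 N/mm
Parallel: k_eq = 8.6709 + 7.5 = 16.171 N/mm
δ = F/k_eq = 428/16.171 = 26.467 mm

26.5 mm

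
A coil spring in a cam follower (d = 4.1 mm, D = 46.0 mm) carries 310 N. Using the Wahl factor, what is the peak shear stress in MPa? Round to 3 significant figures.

Spring index C = D/d = 46.0/4.1 = 11.2195
K_W = (4C−1)/(4C−4) + 0.615/C = 43.878/40.878 + 0.0548 = 1.1282
τ₀ = 8FD/(πd³) = 8·310·46.0/(π·4.1³) = 114080/216.52 = 526.88 MPa
τ_max = K·τ₀ = 1.1282 × 526.88 = 594.42 MPa

594 MPa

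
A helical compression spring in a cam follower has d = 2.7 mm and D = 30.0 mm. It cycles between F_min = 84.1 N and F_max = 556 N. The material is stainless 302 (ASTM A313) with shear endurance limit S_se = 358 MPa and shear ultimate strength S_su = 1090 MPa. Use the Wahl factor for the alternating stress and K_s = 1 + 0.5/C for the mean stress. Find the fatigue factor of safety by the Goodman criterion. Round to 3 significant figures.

0.245

C = D/d = 30.0/2.7 = 11.1111; K_W = (4C−1)/(4C−4)+0.615/C = 1.1295; K_s = 1+0.5/C = 1.0450
F_a = (F_max−F_min)/2 = 235.95 N; F_m = (F_max+F_min)/2 = 320.05 N
τ_a = K_W·8F_aD/(πd³) = 1.1295 × 915.78 = 1034.4 MPa
τ_m = K_s·8F_mD/(πd³) = 1.0450 × 1242.2 = 1298.1 MPa
Goodman: 1/n_f = τ_a/S_se + τ_m/S_su = 1034.4/358 + 1298.1/1090 = 2.88937 + 1.19091 = 4.0803
n_f = 1/4.0803 = 0.2451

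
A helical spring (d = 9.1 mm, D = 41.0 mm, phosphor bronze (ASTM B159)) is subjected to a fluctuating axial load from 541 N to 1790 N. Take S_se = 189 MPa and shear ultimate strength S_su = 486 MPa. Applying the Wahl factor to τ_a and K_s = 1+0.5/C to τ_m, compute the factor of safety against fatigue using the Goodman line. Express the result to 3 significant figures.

1.01

C = D/d = 41.0/9.1 = 4.5055; K_W = (4C−1)/(4C−4)+0.615/C = 1.3504; K_s = 1+0.5/C = 1.1110
F_a = (F_max−F_min)/2 = 624.5 N; F_m = (F_max+F_min)/2 = 1165.5 N
τ_a = K_W·8F_aD/(πd³) = 1.3504 × 86.523 = 116.85 MPa
τ_m = K_s·8F_mD/(πd³) = 1.1110 × 161.48 = 179.4 MPa
Goodman: 1/n_f = τ_a/S_se + τ_m/S_su = 116.85/189 + 179.4/486 = 0.61823 + 0.36913 = 0.98736
n_f = 1/0.98736 = 1.013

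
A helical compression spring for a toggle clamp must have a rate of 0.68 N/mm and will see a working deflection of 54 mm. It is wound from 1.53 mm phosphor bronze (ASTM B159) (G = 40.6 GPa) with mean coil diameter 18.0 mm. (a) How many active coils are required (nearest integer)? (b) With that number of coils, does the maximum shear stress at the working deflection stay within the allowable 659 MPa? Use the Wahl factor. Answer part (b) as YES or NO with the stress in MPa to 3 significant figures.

N_a = Gd⁴/(8D³k) = (40.6×10³)(1.53⁴)/(8·18.0³·0.68) = 7.013 → N_a = 7
Actual rate k = Gd⁴/(8D³·7) = 0.68122 N/mm
Working load F = kδ = 0.68122·54 = 36.786 N
C = 18.0/1.53 = 11.7647; K_W = (4C−1)/(4C−4)+0.615/C = 1.1219
τ_max = K_W·8FD/(πd³) = 1.1219·470.78 = 528.19 MPa
τ_max ≤ 659 MPa → acceptable

(a) 7 coils; (b) YES, τ_max = 528 MPa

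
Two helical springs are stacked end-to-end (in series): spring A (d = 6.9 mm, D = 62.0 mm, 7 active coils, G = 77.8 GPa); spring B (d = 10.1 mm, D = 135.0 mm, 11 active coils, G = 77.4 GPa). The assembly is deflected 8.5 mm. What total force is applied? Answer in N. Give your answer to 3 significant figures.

k_A = Gd⁴/(8D³N_a) = (77.8×10³)(6.9⁴)/(8·62.0³·7) = 13.213 N/mm
k_B = Gd⁴/(8D³N_a) = (77.4×10³)(10.1⁴)/(8·135.0³·11) = 3.72 N/mm
Series: 1/k_eq = 1/13.213 + 1/3.72 = 0.3445; k_eq = 2.9028 N/mm
F = k_eq·δ = 2.9028·8.5 = 24.674 N

24.7 N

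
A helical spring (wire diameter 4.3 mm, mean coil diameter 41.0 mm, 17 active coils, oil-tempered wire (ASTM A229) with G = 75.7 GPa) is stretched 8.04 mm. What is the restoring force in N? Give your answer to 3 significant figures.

22.2 N

k = Gd⁴/(8D³N_a) = (75.7×10³)(4.3⁴)/(8·41.0³·17) = 2.7611 N/mm
F = k·δ = 2.7611 × 8.04 = 22.199 N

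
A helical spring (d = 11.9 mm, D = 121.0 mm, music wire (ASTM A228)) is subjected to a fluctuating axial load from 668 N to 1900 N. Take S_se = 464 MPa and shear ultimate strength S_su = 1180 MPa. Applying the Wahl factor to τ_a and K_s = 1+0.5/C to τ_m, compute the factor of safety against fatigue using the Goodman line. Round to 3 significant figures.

C = D/d = 121.0/11.9 = 10.1681; K_W = (4C−1)/(4C−4)+0.615/C = 1.1423; K_s = 1+0.5/C = 1.0492
F_a = (F_max−F_min)/2 = 616 N; F_m = (F_max+F_min)/2 = 1284 N
τ_a = K_W·8F_aD/(πd³) = 1.1423 × 112.63 = 128.66 MPa
τ_m = K_s·8F_mD/(πd³) = 1.0492 × 234.77 = 246.32 MPa
Goodman: 1/n_f = τ_a/S_se + τ_m/S_su = 128.66/464 + 246.32/1180 = 0.27728 + 0.20874 = 0.48603
n_f = 1/0.48603 = 2.057

2.06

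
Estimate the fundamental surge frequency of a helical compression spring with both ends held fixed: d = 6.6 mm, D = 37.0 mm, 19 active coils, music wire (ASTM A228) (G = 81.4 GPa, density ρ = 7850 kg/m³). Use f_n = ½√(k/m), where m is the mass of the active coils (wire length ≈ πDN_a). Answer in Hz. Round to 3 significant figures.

k = Gd⁴/(8D³N_a) = (81.4×10³)(6.6⁴)/(8·37.0³·19) = 20.061 N/mm = 20061 N/m
Wire length L = πDN_a = π·37.0·19 = 2208.5 mm
m = ρ·(πd²/4)·L = 7850 × 34.212×10⁻⁶ m² × 2.2085 m = 0.59313 kg
f_n = ½√(k/m) = 0.5·√(20061/0.59313) = 0.5·√(33822) = 91.954 Hz

92.0 Hz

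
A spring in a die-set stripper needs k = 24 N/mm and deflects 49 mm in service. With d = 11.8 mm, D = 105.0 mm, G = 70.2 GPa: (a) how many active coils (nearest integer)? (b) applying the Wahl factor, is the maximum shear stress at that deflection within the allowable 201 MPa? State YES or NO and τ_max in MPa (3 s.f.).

(a) 6 coils; (b) NO, τ_max = 227 MPa

N_a = Gd⁴/(8D³k) = (70.2×10³)(11.8⁴)/(8·105.0³·24) = 6.123 → N_a = 6
Actual rate k = Gd⁴/(8D³·6) = 24.494 N/mm
Working load F = kδ = 24.494·49 = 1200.2 N
C = 105.0/11.8 = 8.8983; K_W = (4C−1)/(4C−4)+0.615/C = 1.1641
τ_max = K_W·8FD/(πd³) = 1.1641·195.31 = 227.36 MPa
τ_max > 201 MPa → exceeds allowable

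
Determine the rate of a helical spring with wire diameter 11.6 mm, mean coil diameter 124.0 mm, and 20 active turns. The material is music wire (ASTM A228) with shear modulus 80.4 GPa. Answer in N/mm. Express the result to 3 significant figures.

4.77 N/mm

k = Gd⁴/(8D³N_a) = (80.4×10³ × 11.6⁴) / (8 × 124.0³ × 20)
  = 1.45575e+09 / 3.0506e+08 = 4.772 N/mm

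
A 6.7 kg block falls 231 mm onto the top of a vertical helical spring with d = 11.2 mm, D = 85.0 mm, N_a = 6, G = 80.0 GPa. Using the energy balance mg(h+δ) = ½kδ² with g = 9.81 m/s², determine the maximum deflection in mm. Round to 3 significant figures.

28.2 mm

k = Gd⁴/(8D³N_a) = (80.0×10³)(11.2⁴)/(8·85.0³·6) = 42.704 N/mm
W = mg = 6.7 × 9.81 = 65.727 N
½kδ² − Wδ − Wh = 0 → δ = (W + √(W² + 2kWh))/k
δ = (65.727 + √(4320 + 1.29673e+06))/42.704 = (65.727 + 1140.6)/42.704 = 28.25 mm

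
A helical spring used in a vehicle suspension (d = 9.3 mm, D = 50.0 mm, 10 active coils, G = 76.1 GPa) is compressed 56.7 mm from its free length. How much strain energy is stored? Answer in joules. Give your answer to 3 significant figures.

k = Gd⁴/(8D³N_a) = (76.1×10³)(9.3⁴)/(8·50.0³·10) = 56.927 N/mm
U = ½kδ² = 0.5 × 56.927 × 56.7² = 91507 N·mm = 91.507 J

91.5 J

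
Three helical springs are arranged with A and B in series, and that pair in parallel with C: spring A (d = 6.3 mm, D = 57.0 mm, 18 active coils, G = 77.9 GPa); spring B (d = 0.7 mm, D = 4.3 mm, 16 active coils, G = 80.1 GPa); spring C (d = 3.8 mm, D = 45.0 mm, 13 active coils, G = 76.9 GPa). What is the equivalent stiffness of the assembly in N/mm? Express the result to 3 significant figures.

3.03 N/mm

k_A = Gd⁴/(8D³N_a) = (77.9×10³)(6.3⁴)/(8·57.0³·18) = 4.6016 N/mm
k_B = Gd⁴/(8D³N_a) = (80.1×10³)(0.7⁴)/(8·4.3³·16) = 1.8898 N/mm
k_C = Gd⁴/(8D³N_a) = (76.9×10³)(3.8⁴)/(8·45.0³·13) = 1.692 N/mm
Springs A,B series: k_AB = 1/(1/4.6016+1/1.8898) = 1.3396 N/mm; parallel with C: k_eq = 1.3396+1.692 = 3.0316 N/mm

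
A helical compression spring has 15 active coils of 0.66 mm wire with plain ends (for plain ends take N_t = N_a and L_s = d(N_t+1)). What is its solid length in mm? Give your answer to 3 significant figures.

10.6 mm

plain ends: N_t = N_a = 15
L_s = d·(N_t+1) = 0.66 × 16 = 10.56 mm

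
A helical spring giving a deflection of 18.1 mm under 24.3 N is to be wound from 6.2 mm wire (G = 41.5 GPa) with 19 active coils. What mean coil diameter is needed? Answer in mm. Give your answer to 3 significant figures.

Required rate k = F/δ = 24.3/18.1 = 1.3425 N/mm
D = (Gd⁴/(8N_a·k))^(1/3) = (41.5×10³·6.2⁴/(8·19·1.3425))^(1/3)
  = (300499)^(1/3) = 66.9804 mm

67.0 mm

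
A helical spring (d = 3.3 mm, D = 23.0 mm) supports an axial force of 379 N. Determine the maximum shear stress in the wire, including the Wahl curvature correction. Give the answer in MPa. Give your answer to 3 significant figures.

Spring index C = D/d = 23.0/3.3 = 6.9697
K_W = (4C−1)/(4C−4) + 0.615/C = 26.879/23.879 + 0.0882 = 1.2139
τ₀ = 8FD/(πd³) = 8·379·23.0/(π·3.3³) = 69736/112.9 = 617.68 MPa
τ_max = K·τ₀ = 1.2139 × 617.68 = 749.79 MPa

750 MPa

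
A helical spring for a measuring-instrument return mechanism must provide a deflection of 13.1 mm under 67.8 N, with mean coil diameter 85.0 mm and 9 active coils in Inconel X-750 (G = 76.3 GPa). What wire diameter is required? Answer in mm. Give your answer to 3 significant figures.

Required rate k = F/δ = 67.8/13.1 = 5.1756 N/mm
d = (8D³N_a·k / G)^(1/4) = (8·85.0³·9·5.1756 / (76.3×10³))^0.25
  = (2999.3)^0.25 = 7.4004 mm

7.40 mm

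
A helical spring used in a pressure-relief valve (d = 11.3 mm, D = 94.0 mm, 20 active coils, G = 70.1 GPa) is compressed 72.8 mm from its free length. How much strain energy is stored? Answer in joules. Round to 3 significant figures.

22.8 J

k = Gd⁴/(8D³N_a) = (70.1×10³)(11.3⁴)/(8·94.0³·20) = 8.6006 N/mm
U = ½kδ² = 0.5 × 8.6006 × 72.8² = 22791 N·mm = 22.791 J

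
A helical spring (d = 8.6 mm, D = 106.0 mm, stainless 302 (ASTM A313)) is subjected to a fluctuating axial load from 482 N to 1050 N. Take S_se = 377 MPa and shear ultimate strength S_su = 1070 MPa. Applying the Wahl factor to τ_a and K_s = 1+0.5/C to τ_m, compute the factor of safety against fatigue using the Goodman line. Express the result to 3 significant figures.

1.49

C = D/d = 106.0/8.6 = 12.3256; K_W = (4C−1)/(4C−4)+0.615/C = 1.1161; K_s = 1+0.5/C = 1.0406
F_a = (F_max−F_min)/2 = 284 N; F_m = (F_max+F_min)/2 = 766 N
τ_a = K_W·8F_aD/(πd³) = 1.1161 × 120.52 = 134.52 MPa
τ_m = K_s·8F_mD/(πd³) = 1.0406 × 325.07 = 338.26 MPa
Goodman: 1/n_f = τ_a/S_se + τ_m/S_su = 134.52/377 + 338.26/1070 = 0.35681 + 0.31613 = 0.67294
n_f = 1/0.67294 = 1.486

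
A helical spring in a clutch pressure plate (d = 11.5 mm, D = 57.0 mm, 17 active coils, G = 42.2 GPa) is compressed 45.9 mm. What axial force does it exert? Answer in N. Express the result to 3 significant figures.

1350 N

k = Gd⁴/(8D³N_a) = (42.2×10³)(11.5⁴)/(8·57.0³·17) = 29.305 N/mm
F = k·δ = 29.305 × 45.9 = 1345.1 N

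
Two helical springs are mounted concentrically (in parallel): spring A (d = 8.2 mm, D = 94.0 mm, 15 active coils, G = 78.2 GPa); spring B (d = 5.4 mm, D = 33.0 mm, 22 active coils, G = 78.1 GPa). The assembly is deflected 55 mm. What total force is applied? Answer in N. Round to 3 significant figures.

773 N

k_A = Gd⁴/(8D³N_a) = (78.2×10³)(8.2⁴)/(8·94.0³·15) = 3.5473 N/mm
k_B = Gd⁴/(8D³N_a) = (78.1×10³)(5.4⁴)/(8·33.0³·22) = 10.5 N/mm
Parallel: k_eq = 3.5473 + 10.5 = 14.047 N/mm
F = k_eq·δ = 14.047·55 = 772.58 N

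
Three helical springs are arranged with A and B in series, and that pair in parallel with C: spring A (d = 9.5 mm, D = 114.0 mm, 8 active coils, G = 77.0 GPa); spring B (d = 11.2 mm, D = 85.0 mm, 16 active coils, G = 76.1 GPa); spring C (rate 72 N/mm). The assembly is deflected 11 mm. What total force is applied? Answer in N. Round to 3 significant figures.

k_A = Gd⁴/(8D³N_a) = (77.0×10³)(9.5⁴)/(8·114.0³·8) = 6.6144 N/mm
k_B = Gd⁴/(8D³N_a) = (76.1×10³)(11.2⁴)/(8·85.0³·16) = 15.233 N/mm
Springs A,B series: k_AB = 1/(1/6.6144+1/15.233) = 4.6119 N/mm; parallel with C: k_eq = 4.6119+72 = 76.612 N/mm
F = k_eq·δ = 76.612·11 = 842.73 N

843 N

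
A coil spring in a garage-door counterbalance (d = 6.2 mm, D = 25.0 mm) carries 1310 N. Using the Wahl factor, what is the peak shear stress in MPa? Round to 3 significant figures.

Spring index C = D/d = 25.0/6.2 = 4.0323
K_W = (4C−1)/(4C−4) + 0.615/C = 15.129/12.129 + 0.1525 = 1.3999
τ₀ = 8FD/(πd³) = 8·1310·25.0/(π·6.2³) = 262000/748.73 = 349.93 MPa
τ_max = K·τ₀ = 1.3999 × 349.93 = 489.85 MPa

490 MPa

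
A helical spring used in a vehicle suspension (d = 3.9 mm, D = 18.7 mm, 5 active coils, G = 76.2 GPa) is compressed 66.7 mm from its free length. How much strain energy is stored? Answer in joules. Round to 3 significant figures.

150 J

k = Gd⁴/(8D³N_a) = (76.2×10³)(3.9⁴)/(8·18.7³·5) = 67.395 N/mm
U = ½kδ² = 0.5 × 67.395 × 66.7² = 1.4992e+05 N·mm = 149.92 J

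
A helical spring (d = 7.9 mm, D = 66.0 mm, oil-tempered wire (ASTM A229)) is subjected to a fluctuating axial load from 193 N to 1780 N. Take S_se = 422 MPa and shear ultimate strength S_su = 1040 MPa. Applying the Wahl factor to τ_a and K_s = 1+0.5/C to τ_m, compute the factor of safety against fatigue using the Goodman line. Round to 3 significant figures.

0.912

C = D/d = 66.0/7.9 = 8.3544; K_W = (4C−1)/(4C−4)+0.615/C = 1.1756; K_s = 1+0.5/C = 1.0598
F_a = (F_max−F_min)/2 = 793.5 N; F_m = (F_max+F_min)/2 = 986.5 N
τ_a = K_W·8F_aD/(πd³) = 1.1756 × 270.49 = 317.99 MPa
τ_m = K_s·8F_mD/(πd³) = 1.0598 × 336.28 = 356.4 MPa
Goodman: 1/n_f = τ_a/S_se + τ_m/S_su = 317.99/422 + 356.4/1040 = 0.75352 + 0.34270 = 1.0962
n_f = 1/1.0962 = 0.9122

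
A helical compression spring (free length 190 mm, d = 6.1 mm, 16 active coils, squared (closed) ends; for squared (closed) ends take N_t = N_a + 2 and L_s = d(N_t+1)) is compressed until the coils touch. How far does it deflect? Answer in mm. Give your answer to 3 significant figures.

N_t = 18; L_s = 6.1·19 = 115.9 mm
δ_solid = L₀ − L_s = 190 − 115.9 = 74.1 mm

74.1 mm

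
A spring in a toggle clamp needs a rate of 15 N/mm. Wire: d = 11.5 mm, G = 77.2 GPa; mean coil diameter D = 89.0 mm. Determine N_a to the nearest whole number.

N_a = Gd⁴/(8D³k) = (77.2×10³ × 11.5⁴)/(8 × 89.0³ × 15)
    = 1.35023e+09 / 8.45963e+07 = 15.96 → 16 coils

16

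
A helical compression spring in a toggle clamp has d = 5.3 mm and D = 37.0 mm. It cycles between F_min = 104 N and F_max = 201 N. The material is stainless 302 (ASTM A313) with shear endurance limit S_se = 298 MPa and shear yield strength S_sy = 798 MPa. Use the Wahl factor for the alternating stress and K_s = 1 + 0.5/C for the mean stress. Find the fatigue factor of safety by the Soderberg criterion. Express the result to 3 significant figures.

C = D/d = 37.0/5.3 = 6.9811; K_W = (4C−1)/(4C−4)+0.615/C = 1.2135; K_s = 1+0.5/C = 1.0716
F_a = (F_max−F_min)/2 = 48.5 N; F_m = (F_max+F_min)/2 = 152.5 N
τ_a = K_W·8F_aD/(πd³) = 1.2135 × 30.694 = 37.247 MPa
τ_m = K_s·8F_mD/(πd³) = 1.0716 × 96.513 = 103.43 MPa
Soderberg: 1/n_f = τ_a/S_se + τ_m/S_sy = 37.247/298 + 103.43/798 = 0.12499 + 0.12961 = 0.2546
n_f = 1/0.2546 = 3.928

3.93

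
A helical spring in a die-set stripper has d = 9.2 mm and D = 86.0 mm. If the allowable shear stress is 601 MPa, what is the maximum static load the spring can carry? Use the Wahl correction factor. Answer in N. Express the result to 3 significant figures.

1850 N

C = D/d = 86.0/9.2 = 9.3478
K_W = (4C−1)/(4C−4) + 0.615/C = 36.391/33.391 + 0.0658 = 1.1556
τ_max = K·8FD/(πd³) → F_max = τ_allow·πd³/(8DK)
F_max = 601·π·9.2³/(8·86.0·1.1556) = 1.4702e+06/795.08 = 1849.2 N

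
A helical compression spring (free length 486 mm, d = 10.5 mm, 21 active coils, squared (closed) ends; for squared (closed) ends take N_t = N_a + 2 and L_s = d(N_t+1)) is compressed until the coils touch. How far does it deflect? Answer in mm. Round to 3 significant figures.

234 mm

N_t = 23; L_s = 10.5·24 = 252 mm
δ_solid = L₀ − L_s = 486 − 252 = 234 mm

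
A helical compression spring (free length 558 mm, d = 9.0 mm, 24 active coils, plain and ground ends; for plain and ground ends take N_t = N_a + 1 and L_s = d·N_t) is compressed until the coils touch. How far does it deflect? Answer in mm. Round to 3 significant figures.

N_t = 25; L_s = 9.0·25 = 225 mm
δ_solid = L₀ − L_s = 558 − 225 = 333 mm

333 mm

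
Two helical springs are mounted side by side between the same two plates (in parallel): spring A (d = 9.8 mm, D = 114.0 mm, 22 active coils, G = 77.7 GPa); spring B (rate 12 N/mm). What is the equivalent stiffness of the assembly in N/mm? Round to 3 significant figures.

14.7 N/mm

k_A = Gd⁴/(8D³N_a) = (77.7×10³)(9.8⁴)/(8·114.0³·22) = 2.7485 N/mm
Parallel: k_eq = 2.7485 + 12 = 14.749 N/mm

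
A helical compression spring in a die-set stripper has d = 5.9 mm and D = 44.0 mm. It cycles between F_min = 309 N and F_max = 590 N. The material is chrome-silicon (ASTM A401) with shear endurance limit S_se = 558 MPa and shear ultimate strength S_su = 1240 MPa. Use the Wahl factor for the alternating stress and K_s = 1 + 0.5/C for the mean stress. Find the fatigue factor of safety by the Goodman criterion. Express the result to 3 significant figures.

C = D/d = 44.0/5.9 = 7.4576; K_W = (4C−1)/(4C−4)+0.615/C = 1.1986; K_s = 1+0.5/C = 1.0670
F_a = (F_max−F_min)/2 = 140.5 N; F_m = (F_max+F_min)/2 = 449.5 N
τ_a = K_W·8F_aD/(πd³) = 1.1986 × 76.65 = 91.873 MPa
τ_m = K_s·8F_mD/(πd³) = 1.0670 × 245.23 = 261.67 MPa
Goodman: 1/n_f = τ_a/S_se + τ_m/S_su = 91.873/558 + 261.67/1240 = 0.16465 + 0.21102 = 0.37567
n_f = 1/0.37567 = 2.662

2.66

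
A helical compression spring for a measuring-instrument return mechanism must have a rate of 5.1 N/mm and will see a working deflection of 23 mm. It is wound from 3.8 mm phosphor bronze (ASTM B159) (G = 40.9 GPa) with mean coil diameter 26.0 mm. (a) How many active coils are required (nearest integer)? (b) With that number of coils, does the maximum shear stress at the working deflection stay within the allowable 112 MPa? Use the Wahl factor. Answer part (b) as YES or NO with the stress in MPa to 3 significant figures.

N_a = Gd⁴/(8D³k) = (40.9×10³)(3.8⁴)/(8·26.0³·5.1) = 11.89 → N_a = 12
Actual rate k = Gd⁴/(8D³·12) = 5.0544 N/mm
Working load F = kδ = 5.0544·23 = 116.25 N
C = 26.0/3.8 = 6.8421; K_W = (4C−1)/(4C−4)+0.615/C = 1.2183
τ_max = K_W·8FD/(πd³) = 1.2183·140.27 = 170.88 MPa
τ_max > 112 MPa → exceeds allowable

(a) 12 coils; (b) NO, τ_max = 171 MPa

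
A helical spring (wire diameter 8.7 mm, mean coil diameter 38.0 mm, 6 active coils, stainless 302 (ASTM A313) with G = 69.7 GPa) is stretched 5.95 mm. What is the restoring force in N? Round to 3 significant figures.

902 N

k = Gd⁴/(8D³N_a) = (69.7×10³)(8.7⁴)/(8·38.0³·6) = 151.61 N/mm
F = k·δ = 151.61 × 5.95 = 902.06 N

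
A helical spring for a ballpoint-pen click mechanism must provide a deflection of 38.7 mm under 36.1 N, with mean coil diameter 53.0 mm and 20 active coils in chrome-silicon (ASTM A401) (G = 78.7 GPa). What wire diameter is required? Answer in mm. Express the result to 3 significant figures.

Required rate k = F/δ = 36.1/38.7 = 0.93282 N/mm
d = (8D³N_a·k / G)^(1/4) = (8·53.0³·20·0.93282 / (78.7×10³))^0.25
  = (282.34)^0.25 = 4.0991 mm

4.10 mm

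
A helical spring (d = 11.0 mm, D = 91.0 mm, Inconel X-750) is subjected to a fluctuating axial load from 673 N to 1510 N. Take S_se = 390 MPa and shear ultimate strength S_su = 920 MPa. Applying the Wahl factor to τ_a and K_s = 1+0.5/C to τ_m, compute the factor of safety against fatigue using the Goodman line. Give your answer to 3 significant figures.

2.28

C = D/d = 91.0/11.0 = 8.2727; K_W = (4C−1)/(4C−4)+0.615/C = 1.1775; K_s = 1+0.5/C = 1.0604
F_a = (F_max−F_min)/2 = 418.5 N; F_m = (F_max+F_min)/2 = 1091.5 N
τ_a = K_W·8F_aD/(πd³) = 1.1775 × 72.862 = 85.792 MPa
τ_m = K_s·8F_mD/(πd³) = 1.0604 × 190.03 = 201.52 MPa
Goodman: 1/n_f = τ_a/S_se + τ_m/S_su = 85.792/390 + 201.52/920 = 0.21998 + 0.21904 = 0.43902
n_f = 1/0.43902 = 2.278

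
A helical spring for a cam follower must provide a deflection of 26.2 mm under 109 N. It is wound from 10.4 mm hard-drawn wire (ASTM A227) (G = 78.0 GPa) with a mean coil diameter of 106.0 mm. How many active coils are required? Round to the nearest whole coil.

23

Required rate k = F/δ = 109/26.2 = 4.1603 N/mm
N_a = Gd⁴/(8D³k) = (78.0×10³ × 10.4⁴)/(8 × 106.0³ × 4.1603)
    = 9.1249e+08 / 3.96399e+07 = 23.02 → 23 coils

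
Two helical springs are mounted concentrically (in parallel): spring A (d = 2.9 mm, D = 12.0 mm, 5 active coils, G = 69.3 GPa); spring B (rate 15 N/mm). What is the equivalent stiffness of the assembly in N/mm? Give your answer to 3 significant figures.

85.9 N/mm

k_A = Gd⁴/(8D³N_a) = (69.3×10³)(2.9⁴)/(8·12.0³·5) = 70.912 N/mm
Parallel: k_eq = 70.912 + 15 = 85.912 N/mm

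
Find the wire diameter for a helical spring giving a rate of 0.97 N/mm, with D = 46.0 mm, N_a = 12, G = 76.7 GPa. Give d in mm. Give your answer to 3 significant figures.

3.30 mm

d = (8D³N_a·k / G)^(1/4) = (8·46.0³·12·0.97 / (76.7×10³))^0.25
  = (118.17)^0.25 = 3.2971 mm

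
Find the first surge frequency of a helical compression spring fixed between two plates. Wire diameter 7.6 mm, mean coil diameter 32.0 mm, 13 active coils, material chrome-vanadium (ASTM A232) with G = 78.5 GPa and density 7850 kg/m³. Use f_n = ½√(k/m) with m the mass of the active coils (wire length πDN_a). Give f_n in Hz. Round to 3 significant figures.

203 Hz

k = Gd⁴/(8D³N_a) = (78.5×10³)(7.6⁴)/(8·32.0³·13) = 76.849 N/mm = 76849 N/m
Wire length L = πDN_a = π·32.0·13 = 1306.9 mm
m = ρ·(πd²/4)·L = 7850 × 45.365×10⁻⁶ m² × 1.3069 m = 0.4654 kg
f_n = ½√(k/m) = 0.5·√(76849/0.4654) = 0.5·√(1.6512e+05) = 203.18 Hz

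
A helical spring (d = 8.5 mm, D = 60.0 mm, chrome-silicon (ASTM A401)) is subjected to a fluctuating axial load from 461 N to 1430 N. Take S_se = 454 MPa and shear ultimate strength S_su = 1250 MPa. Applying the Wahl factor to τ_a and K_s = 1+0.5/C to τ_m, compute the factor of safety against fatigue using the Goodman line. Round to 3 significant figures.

C = D/d = 60.0/8.5 = 7.0588; K_W = (4C−1)/(4C−4)+0.615/C = 1.2109; K_s = 1+0.5/C = 1.0708
F_a = (F_max−F_min)/2 = 484.5 N; F_m = (F_max+F_min)/2 = 945.5 N
τ_a = K_W·8F_aD/(πd³) = 1.2109 × 120.54 = 145.96 MPa
τ_m = K_s·8F_mD/(πd³) = 1.0708 × 235.23 = 251.89 MPa
Goodman: 1/n_f = τ_a/S_se + τ_m/S_su = 145.96/454 + 251.89/1250 = 0.32150 + 0.20152 = 0.52302
n_f = 1/0.52302 = 1.912

1.91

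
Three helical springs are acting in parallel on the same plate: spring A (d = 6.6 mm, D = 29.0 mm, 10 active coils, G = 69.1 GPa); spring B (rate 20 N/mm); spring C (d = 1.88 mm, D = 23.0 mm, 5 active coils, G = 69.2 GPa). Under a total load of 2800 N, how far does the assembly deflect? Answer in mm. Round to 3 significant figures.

31.5 mm

k_A = Gd⁴/(8D³N_a) = (69.1×10³)(6.6⁴)/(8·29.0³·10) = 67.2 N/mm
k_C = Gd⁴/(8D³N_a) = (69.2×10³)(1.88⁴)/(8·23.0³·5) = 1.7762 N/mm
Parallel: k_eq = 67.2 + 20 + 1.7762 = 88.976 N/mm
δ = F/k_eq = 2800/88.976 = 31.469 mm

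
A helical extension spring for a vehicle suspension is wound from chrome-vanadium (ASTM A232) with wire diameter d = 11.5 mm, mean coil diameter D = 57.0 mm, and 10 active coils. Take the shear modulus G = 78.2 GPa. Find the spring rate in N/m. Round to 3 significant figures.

k = Gd⁴/(8D³N_a) = (78.2×10³ × 11.5⁴) / (8 × 57.0³ × 10)
  = 1.36772e+09 / 1.48154e+07 = 92.317 N/mm = 92317 N/m

92300 N/m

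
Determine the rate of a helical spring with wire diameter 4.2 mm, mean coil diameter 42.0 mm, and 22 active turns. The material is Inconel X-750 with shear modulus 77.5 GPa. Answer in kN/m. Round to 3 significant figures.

k = Gd⁴/(8D³N_a) = (77.5×10³ × 4.2⁴) / (8 × 42.0³ × 22)
  = 2.41156e+07 / 1.30395e+07 = 1.8494 N/mm

1.85 kN/m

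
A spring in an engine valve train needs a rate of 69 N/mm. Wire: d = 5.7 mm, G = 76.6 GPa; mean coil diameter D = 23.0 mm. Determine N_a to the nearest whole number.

N_a = Gd⁴/(8D³k) = (76.6×10³ × 5.7⁴)/(8 × 23.0³ × 69)
    = 8.0859e+07 / 6.71618e+06 = 12.04 → 12 coils

12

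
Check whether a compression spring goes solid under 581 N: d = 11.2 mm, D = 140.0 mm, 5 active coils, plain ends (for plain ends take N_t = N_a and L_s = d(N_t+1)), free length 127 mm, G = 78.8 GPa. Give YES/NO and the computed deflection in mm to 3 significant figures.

NO, δ = 51.4 mm

k = Gd⁴/(8D³N_a) = (78.8×10³)(11.2⁴)/(8·140.0³·5) = 11.297 N/mm
N_t = 5; L_s = 11.2·6 = 67.2 mm; δ_solid = L₀ − L_s = 127 − 67.2 = 59.8 mm
δ = F/k = 581/11.297 = 51.431 mm
δ < δ_solid → spring does not go solid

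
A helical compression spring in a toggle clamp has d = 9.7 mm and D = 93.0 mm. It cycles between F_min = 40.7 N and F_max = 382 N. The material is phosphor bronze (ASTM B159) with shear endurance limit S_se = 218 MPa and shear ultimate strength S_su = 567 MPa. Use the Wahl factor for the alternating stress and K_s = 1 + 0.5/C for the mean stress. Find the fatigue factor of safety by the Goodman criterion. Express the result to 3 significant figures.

2.98

C = D/d = 93.0/9.7 = 9.5876; K_W = (4C−1)/(4C−4)+0.615/C = 1.1515; K_s = 1+0.5/C = 1.0522
F_a = (F_max−F_min)/2 = 170.65 N; F_m = (F_max+F_min)/2 = 211.35 N
τ_a = K_W·8F_aD/(πd³) = 1.1515 × 44.281 = 50.988 MPa
τ_m = K_s·8F_mD/(πd³) = 1.0522 × 54.842 = 57.702 MPa
Goodman: 1/n_f = τ_a/S_se + τ_m/S_su = 50.988/218 + 57.702/567 = 0.23389 + 0.10177 = 0.33566
n_f = 1/0.33566 = 2.979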